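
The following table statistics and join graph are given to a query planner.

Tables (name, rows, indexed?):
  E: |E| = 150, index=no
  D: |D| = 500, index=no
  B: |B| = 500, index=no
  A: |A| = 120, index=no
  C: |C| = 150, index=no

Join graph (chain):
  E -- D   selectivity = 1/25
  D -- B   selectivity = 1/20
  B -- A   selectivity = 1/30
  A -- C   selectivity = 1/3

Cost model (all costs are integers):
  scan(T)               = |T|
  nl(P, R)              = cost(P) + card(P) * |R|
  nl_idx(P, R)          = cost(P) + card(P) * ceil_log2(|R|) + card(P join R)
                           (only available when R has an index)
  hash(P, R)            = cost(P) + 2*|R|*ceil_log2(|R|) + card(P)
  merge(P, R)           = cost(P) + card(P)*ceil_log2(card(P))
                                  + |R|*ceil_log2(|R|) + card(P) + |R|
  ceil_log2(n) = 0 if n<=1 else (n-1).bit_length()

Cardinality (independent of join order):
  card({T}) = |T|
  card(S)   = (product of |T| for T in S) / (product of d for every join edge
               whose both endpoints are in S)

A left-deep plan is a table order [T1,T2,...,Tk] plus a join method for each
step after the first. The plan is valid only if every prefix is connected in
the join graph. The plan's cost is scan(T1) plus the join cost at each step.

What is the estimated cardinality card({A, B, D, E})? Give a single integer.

300000

Tables in S: A(120), B(500), D(500), E(150)
Edges inside S: E-D(d=25), D-B(d=20), B-A(d=30)
numerator = 120 * 500 * 500 * 150 = 4500000000
denominator = 25 * 20 * 30 = 15000
card(S) = 4500000000 / 15000 = 300000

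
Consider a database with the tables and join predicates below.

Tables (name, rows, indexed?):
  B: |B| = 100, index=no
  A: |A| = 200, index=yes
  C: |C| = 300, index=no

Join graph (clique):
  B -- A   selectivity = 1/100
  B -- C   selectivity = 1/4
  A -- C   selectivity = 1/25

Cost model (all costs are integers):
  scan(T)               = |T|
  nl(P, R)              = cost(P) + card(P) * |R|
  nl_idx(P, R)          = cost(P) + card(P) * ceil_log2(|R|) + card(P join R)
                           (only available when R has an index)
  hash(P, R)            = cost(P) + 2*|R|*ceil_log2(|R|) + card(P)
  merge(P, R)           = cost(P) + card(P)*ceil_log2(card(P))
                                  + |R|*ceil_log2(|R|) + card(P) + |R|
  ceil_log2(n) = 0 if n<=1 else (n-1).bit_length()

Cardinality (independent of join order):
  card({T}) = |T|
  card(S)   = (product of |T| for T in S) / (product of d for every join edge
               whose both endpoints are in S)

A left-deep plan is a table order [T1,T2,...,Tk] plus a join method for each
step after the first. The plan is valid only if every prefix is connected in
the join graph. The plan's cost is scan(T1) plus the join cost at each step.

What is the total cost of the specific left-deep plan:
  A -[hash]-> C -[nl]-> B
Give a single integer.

step 1: scan A: cost=200, card=200
step 2: join C via hash
    card(P join C) = 200*300/(25) = 2400
    cost = 200 + 2*300*9 + 200 = 5800
step 3: join B via nl
    card(P join B) = 2400*100/(100*4) = 600
    cost = 5800 + 2400*100 = 245800

245800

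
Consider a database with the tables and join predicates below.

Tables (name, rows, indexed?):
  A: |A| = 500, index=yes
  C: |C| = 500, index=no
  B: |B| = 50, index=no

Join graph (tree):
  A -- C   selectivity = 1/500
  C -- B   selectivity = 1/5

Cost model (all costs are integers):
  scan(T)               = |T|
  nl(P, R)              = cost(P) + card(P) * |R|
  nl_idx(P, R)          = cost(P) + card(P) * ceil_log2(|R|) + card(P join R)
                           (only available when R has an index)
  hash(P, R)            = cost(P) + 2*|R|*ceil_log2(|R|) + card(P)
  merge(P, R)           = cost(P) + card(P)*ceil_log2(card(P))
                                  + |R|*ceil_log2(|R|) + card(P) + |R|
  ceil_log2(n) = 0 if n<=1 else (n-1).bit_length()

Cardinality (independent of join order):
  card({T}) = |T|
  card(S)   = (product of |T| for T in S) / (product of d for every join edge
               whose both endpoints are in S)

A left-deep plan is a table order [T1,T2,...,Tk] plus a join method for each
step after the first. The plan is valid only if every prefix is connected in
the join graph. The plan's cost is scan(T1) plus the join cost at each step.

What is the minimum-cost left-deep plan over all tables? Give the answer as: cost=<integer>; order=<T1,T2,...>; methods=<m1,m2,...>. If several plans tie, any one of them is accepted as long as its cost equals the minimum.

cost=6600; order=C,A,B; methods=nl_idx,hash

Selinger DP (subsets sized 1..n):
  {A}: scan cost=500, card=500
  {C}: scan cost=500, card=500
  {B}: scan cost=50, card=50
  {AC}: card=500; try (A,nl_idx)→5500, (C,hash)→10000, (A,hash)→10000, (C,merge)→10500, (A,merge)→10500, (C,nl)→250500 …(+1); best=5500 via (A,nl_idx)
  {BC}: card=5000; try (B,hash)→1600, (C,merge)→5400, (B,merge)→5850, (C,hash)→9100, (C,nl)→25050, (B,nl)→25500; best=1600 via (B,hash)
  {ABC}: card=5000; try (B,hash)→6600, (B,merge)→10850, (A,hash)→15600, (B,nl)→30500, (A,nl_idx)→51600, (A,merge)→76600 …(+1); best=6600 via (B,hash)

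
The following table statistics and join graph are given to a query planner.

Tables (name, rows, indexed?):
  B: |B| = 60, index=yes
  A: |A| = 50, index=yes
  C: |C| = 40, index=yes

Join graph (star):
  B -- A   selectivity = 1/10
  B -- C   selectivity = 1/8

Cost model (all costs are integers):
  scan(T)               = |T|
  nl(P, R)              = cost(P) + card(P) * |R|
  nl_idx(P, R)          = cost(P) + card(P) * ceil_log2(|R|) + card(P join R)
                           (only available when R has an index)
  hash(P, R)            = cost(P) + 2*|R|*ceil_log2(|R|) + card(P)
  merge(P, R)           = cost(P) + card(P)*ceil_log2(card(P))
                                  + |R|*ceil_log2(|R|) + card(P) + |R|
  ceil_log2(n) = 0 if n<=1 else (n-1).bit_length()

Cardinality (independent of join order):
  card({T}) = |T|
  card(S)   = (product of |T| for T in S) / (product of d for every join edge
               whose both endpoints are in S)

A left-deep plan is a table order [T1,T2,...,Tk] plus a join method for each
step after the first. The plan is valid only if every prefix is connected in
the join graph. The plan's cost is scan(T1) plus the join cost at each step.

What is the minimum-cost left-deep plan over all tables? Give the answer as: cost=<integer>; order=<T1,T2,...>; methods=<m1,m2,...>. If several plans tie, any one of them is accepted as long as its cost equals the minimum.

cost=1430; order=A,B,C; methods=nl_idx,hash

Selinger DP (subsets sized 1..n):
  {B}: scan cost=60, card=60
  {A}: scan cost=50, card=50
  {C}: scan cost=40, card=40
  {AB}: card=300; try (B,nl_idx)→650, (A,hash)→720, (A,nl_idx)→720, (B,hash)→820, (B,merge)→820, (A,merge)→830 …(+2); best=650 via (B,nl_idx)
  {BC}: card=300; try (B,nl_idx)→580, (C,hash)→600, (C,nl_idx)→720, (B,merge)→740, (C,merge)→760, (B,hash)→800 …(+2); best=580 via (B,nl_idx)
  {ABC}: card=1500; try (C,hash)→1430, (A,hash)→1480, (A,nl_idx)→3880, (C,merge)→3930, (A,merge)→3930, (C,nl_idx)→3950 …(+2); best=1430 via (C,hash)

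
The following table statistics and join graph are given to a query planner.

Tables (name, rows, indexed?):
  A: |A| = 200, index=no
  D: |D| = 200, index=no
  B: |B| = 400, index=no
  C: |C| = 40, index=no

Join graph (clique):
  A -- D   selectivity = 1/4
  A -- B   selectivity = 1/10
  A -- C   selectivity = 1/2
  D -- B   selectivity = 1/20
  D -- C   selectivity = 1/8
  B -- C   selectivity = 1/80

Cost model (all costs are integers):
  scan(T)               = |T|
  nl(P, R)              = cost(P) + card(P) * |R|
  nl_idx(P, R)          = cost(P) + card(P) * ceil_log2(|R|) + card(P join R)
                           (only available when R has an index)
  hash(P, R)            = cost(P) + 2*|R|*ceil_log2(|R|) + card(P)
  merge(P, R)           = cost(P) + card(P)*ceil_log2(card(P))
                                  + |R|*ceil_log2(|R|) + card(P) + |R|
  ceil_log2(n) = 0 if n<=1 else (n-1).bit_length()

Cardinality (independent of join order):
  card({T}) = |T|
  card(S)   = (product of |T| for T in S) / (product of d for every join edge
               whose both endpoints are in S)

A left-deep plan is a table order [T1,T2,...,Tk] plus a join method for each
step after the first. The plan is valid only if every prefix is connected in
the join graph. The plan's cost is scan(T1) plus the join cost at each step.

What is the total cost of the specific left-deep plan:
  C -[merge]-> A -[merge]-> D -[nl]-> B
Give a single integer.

step 1: scan C: cost=40, card=40
step 2: join A via merge
    card(P join A) = 40*200/(2) = 4000
    cost = 40 + 40*6 + 200*8 + 40 + 200 = 2120
step 3: join D via merge
    card(P join D) = 4000*200/(4*8) = 25000
    cost = 2120 + 4000*12 + 200*8 + 4000 + 200 = 55920
step 4: join B via nl
    card(P join B) = 25000*400/(10*20*80) = 625
    cost = 55920 + 25000*400 = 10055920

10055920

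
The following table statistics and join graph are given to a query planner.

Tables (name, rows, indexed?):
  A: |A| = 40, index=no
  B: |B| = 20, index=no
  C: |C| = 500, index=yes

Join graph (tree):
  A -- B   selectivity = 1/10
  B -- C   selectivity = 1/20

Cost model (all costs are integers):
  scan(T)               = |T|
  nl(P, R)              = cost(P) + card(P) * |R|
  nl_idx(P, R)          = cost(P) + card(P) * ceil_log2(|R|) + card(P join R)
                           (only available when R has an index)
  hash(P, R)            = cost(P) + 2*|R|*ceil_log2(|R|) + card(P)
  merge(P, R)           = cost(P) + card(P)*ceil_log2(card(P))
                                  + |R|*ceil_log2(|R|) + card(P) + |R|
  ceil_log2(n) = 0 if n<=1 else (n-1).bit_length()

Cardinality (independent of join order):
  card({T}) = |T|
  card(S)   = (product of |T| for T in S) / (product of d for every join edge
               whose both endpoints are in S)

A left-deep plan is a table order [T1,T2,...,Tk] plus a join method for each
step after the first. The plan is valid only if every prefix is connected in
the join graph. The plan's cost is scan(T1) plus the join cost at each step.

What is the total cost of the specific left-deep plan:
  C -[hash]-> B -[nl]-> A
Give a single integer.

step 1: scan C: cost=500, card=500
step 2: join B via hash
    card(P join B) = 500*20/(20) = 500
    cost = 500 + 2*20*5 + 500 = 1200
step 3: join A via nl
    card(P join A) = 500*40/(10) = 2000
    cost = 1200 + 500*40 = 21200

21200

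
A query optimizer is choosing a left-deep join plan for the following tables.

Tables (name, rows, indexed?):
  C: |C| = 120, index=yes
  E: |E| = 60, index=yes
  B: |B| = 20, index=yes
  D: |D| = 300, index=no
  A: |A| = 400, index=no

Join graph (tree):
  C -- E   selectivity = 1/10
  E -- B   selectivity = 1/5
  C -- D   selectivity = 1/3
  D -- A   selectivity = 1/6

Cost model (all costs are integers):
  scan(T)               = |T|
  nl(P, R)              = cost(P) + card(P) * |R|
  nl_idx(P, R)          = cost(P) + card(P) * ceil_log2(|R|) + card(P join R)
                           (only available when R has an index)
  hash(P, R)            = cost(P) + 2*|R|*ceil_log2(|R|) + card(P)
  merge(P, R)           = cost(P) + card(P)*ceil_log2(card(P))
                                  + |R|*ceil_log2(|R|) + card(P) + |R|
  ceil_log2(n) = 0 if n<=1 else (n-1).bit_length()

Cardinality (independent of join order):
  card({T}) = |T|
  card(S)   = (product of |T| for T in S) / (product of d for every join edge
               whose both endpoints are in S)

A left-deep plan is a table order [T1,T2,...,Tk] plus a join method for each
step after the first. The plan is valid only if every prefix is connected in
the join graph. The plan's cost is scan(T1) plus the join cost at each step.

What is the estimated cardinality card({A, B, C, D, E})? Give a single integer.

19200000

Tables in S: A(400), B(20), C(120), D(300), E(60)
Edges inside S: C-E(d=10), E-B(d=5), C-D(d=3), D-A(d=6)
numerator = 400 * 20 * 120 * 300 * 60 = 17280000000
denominator = 10 * 5 * 3 * 6 = 900
card(S) = 17280000000 / 900 = 19200000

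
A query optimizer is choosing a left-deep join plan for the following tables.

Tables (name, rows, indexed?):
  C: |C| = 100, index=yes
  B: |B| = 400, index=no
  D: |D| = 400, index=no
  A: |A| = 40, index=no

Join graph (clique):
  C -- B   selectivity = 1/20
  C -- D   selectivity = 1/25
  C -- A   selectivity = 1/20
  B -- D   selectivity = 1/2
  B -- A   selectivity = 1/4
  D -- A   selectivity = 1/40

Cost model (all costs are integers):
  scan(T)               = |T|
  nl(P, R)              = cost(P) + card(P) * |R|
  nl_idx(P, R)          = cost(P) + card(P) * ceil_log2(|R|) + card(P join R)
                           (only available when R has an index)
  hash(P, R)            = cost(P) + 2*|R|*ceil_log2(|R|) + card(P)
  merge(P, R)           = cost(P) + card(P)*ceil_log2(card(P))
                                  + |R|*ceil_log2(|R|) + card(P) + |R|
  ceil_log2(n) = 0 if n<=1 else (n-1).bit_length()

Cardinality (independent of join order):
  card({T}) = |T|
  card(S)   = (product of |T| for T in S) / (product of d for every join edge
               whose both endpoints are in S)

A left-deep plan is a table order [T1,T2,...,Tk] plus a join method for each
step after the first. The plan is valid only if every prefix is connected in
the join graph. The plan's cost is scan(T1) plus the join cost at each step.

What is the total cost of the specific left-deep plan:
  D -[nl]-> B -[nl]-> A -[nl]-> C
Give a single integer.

step 1: scan D: cost=400, card=400
step 2: join B via nl
    card(P join B) = 400*400/(2) = 80000
    cost = 400 + 400*400 = 160400
step 3: join A via nl
    card(P join A) = 80000*40/(4*40) = 20000
    cost = 160400 + 80000*40 = 3360400
step 4: join C via nl
    card(P join C) = 20000*100/(20*25*20) = 200
    cost = 3360400 + 20000*100 = 5360400

5360400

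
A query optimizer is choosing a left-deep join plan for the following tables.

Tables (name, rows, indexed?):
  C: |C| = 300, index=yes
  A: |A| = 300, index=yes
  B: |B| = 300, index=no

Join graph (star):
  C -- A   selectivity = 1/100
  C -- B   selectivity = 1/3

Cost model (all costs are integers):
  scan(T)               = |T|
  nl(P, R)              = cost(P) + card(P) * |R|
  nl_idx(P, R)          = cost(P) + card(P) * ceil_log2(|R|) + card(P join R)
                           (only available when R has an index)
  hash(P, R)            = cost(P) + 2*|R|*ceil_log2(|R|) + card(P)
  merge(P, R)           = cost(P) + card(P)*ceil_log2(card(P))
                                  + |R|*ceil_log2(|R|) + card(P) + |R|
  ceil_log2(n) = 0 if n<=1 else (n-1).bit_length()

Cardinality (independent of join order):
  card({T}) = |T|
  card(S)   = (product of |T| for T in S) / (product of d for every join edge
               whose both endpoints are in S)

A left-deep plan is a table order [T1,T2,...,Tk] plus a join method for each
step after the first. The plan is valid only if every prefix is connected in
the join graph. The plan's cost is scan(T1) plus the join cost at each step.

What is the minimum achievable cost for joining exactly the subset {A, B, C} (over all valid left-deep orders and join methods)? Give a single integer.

10200

Selinger DP over subsets of {A,B,C}:
  {C}: scan cost=300, card=300
  {A}: scan cost=300, card=300
  {B}: scan cost=300, card=300
  {AC}: card=900; try (C,nl_idx)→3900, (A,nl_idx)→3900, (C,hash)→6000, (A,hash)→6000, (C,merge)→6300, (A,merge)→6300 …(+2); best=3900 via (C,nl_idx)
  {BC}: card=30000; try (C,hash)→6000, (B,hash)→6000, (C,merge)→6300, (B,merge)→6300, (C,nl_idx)→33000, (C,nl)→90300 …(+1); best=6000 via (C,hash)
  {ABC}: card=90000; try (B,hash)→10200, (B,merge)→16800, (A,hash)→41400, (B,nl)→273900, (A,nl_idx)→366000, (A,merge)→489000 …(+1); best=10200 via (B,hash)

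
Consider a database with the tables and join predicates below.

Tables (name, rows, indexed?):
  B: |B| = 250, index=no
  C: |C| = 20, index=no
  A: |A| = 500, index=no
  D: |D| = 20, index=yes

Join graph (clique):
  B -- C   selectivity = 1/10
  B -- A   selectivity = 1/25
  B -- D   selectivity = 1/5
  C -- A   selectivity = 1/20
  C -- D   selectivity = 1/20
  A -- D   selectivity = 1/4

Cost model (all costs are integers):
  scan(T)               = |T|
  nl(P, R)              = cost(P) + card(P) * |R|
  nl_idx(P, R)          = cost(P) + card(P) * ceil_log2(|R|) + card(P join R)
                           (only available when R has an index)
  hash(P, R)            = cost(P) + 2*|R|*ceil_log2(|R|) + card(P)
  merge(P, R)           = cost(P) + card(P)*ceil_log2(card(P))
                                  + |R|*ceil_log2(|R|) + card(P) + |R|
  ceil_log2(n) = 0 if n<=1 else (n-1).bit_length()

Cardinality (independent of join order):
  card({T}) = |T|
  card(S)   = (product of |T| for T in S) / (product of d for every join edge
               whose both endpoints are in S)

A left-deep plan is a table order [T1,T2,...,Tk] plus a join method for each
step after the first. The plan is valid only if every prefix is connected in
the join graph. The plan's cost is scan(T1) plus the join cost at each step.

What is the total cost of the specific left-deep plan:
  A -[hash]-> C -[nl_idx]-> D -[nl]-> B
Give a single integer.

step 1: scan A: cost=500, card=500
step 2: join C via hash
    card(P join C) = 500*20/(20) = 500
    cost = 500 + 2*20*5 + 500 = 1200
step 3: join D via nl_idx
    card(P join D) = 500*20/(20*4) = 125
    cost = 1200 + 500*5 + 125 = 3825
step 4: join B via nl
    card(P join B) = 125*250/(10*25*5) = 25
    cost = 3825 + 125*250 = 35075

35075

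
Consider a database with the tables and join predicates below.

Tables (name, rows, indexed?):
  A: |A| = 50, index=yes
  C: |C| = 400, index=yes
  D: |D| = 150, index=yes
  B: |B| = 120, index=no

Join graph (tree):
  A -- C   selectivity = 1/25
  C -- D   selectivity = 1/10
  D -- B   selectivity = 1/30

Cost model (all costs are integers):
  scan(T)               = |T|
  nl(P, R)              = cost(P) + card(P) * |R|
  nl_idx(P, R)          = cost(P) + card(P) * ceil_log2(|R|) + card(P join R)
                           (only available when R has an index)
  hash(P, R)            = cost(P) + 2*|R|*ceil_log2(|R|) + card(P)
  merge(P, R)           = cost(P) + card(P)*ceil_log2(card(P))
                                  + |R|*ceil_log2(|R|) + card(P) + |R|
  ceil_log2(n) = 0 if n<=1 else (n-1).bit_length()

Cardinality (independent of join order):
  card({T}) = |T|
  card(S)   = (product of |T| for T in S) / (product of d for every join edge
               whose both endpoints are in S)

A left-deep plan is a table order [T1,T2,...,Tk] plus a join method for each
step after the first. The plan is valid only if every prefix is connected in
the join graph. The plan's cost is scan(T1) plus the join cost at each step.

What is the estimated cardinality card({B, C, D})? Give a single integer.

24000

Tables in S: B(120), C(400), D(150)
Edges inside S: C-D(d=10), D-B(d=30)
numerator = 120 * 400 * 150 = 7200000
denominator = 10 * 30 = 300
card(S) = 7200000 / 300 = 24000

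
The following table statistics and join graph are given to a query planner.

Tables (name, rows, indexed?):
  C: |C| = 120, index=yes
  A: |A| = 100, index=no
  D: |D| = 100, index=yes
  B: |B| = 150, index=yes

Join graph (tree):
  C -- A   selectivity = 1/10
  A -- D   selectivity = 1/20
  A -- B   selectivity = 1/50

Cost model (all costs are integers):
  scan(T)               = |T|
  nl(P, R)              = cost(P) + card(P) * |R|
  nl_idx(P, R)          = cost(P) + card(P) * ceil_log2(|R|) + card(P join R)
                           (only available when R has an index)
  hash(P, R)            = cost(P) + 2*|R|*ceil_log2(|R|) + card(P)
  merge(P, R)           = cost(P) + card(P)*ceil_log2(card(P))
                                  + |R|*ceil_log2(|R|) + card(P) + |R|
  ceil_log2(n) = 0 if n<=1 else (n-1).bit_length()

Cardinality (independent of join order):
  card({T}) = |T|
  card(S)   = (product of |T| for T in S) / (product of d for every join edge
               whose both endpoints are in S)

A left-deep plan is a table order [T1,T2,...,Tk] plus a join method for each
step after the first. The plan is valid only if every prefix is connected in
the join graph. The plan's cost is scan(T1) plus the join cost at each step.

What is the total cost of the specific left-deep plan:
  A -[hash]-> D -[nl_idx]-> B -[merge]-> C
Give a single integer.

step 1: scan A: cost=100, card=100
step 2: join D via hash
    card(P join D) = 100*100/(20) = 500
    cost = 100 + 2*100*7 + 100 = 1600
step 3: join B via nl_idx
    card(P join B) = 500*150/(50) = 1500
    cost = 1600 + 500*8 + 1500 = 7100
step 4: join C via merge
    card(P join C) = 1500*120/(10) = 18000
    cost = 7100 + 1500*11 + 120*7 + 1500 + 120 = 26060

26060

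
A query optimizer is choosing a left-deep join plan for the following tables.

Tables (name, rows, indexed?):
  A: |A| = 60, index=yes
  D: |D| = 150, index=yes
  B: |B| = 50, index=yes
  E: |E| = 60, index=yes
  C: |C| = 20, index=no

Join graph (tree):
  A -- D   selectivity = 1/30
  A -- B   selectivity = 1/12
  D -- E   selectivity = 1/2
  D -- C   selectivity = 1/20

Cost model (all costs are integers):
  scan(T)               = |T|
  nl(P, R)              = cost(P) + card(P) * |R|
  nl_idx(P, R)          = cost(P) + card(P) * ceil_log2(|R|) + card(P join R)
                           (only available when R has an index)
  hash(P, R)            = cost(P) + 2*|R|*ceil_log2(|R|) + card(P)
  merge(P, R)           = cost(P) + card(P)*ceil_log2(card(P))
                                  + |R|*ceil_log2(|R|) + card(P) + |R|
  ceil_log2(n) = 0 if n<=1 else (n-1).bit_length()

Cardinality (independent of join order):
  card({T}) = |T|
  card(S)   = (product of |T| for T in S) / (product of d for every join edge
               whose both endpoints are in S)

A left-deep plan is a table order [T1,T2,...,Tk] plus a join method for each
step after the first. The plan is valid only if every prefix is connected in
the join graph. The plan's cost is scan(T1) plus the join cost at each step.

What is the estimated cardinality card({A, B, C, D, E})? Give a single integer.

Tables in S: A(60), B(50), C(20), D(150), E(60)
Edges inside S: A-D(d=30), A-B(d=12), D-E(d=2), D-C(d=20)
numerator = 60 * 50 * 20 * 150 * 60 = 540000000
denominator = 30 * 12 * 2 * 20 = 14400
card(S) = 540000000 / 14400 = 37500

37500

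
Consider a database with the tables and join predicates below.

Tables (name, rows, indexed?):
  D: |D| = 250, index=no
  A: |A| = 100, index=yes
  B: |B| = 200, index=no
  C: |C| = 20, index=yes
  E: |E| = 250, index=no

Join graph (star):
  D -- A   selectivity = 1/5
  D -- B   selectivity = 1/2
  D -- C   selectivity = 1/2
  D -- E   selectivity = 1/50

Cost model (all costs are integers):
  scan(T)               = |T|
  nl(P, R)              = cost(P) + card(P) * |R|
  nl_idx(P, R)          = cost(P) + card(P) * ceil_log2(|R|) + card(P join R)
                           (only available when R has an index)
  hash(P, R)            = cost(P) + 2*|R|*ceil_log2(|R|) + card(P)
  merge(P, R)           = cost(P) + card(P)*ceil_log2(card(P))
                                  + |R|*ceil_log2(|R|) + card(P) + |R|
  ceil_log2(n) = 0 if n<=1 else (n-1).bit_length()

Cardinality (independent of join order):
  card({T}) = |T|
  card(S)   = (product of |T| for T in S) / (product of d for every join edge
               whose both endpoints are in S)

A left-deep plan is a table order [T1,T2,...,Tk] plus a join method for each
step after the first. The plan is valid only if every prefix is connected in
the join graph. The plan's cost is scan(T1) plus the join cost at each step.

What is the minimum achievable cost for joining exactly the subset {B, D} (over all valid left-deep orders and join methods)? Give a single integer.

3700

Selinger DP over subsets of {B,D}:
  {D}: scan cost=250, card=250
  {B}: scan cost=200, card=200
  {BD}: card=25000; try (B,hash)→3700, (D,merge)→4250, (B,merge)→4300, (D,hash)→4400, (D,nl)→50200, (B,nl)→50250; best=3700 via (B,hash)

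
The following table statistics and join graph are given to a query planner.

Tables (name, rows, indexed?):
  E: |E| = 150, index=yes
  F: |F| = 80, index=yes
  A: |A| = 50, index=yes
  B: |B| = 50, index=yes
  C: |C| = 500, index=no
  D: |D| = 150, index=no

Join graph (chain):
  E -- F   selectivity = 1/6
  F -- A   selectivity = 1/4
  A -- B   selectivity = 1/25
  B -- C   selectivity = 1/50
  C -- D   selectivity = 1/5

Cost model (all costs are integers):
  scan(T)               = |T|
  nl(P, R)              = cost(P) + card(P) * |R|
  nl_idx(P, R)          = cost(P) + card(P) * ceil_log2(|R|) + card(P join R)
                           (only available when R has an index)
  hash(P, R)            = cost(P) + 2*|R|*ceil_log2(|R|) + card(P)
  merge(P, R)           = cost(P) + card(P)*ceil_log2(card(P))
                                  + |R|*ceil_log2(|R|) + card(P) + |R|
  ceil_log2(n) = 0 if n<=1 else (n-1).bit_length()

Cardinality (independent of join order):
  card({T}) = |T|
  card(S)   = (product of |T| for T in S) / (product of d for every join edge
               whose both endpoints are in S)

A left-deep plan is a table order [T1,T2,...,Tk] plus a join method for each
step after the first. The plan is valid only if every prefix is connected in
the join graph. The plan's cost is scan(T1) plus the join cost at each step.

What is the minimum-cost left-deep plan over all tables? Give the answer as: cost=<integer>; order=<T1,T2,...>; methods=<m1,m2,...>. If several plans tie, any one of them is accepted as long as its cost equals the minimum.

cost=529620; order=C,B,A,F,E,D; methods=hash,hash,hash,hash,hash

Selinger DP (subsets sized 1..n):
  {E}: scan cost=150, card=150
  {F}: scan cost=80, card=80
  {A}: scan cost=50, card=50
  {B}: scan cost=50, card=50
  {C}: scan cost=500, card=500
  {D}: scan cost=150, card=150
  {EF}: card=2000; try (F,hash)→1420, (E,merge)→2070, (F,merge)→2140, (E,hash)→2560, (E,nl_idx)→2720, (F,nl_idx)→3200 …(+2); best=1420 via (F,hash)
  {AF}: card=1000; try (A,hash)→760, (F,merge)→1040, (A,merge)→1070, (F,hash)→1220, (F,nl_idx)→1400, (A,nl_idx)→1560 …(+2); best=760 via (A,hash)
  {AB}: card=100; try (B,nl_idx)→450, (A,nl_idx)→450, (B,hash)→700, (A,hash)→700, (B,merge)→750, (A,merge)→750 …(+2); best=450 via (B,nl_idx)
  {BC}: card=500; try (B,hash)→1600, (B,nl_idx)→4000, (C,merge)→5400, (B,merge)→5850, (C,hash)→9100, (C,nl)→25050 …(+1); best=1600 via (B,hash)
  {CD}: card=15000; try (D,hash)→3400, (C,merge)→6500, (D,merge)→6850, (C,hash)→9300, (C,nl)→75150, (D,nl)→75500; best=3400 via (D,hash)
  {AEF}: card=25000; try (A,hash)→4020, (E,hash)→4160, (E,merge)→13110, (A,merge)→25770, (E,nl_idx)→33760, (A,nl_idx)→38420 …(+2); best=4020 via (A,hash)
  {ABF}: card=2000; try (F,hash)→1670, (F,merge)→1890, (B,hash)→2360, (F,nl_idx)→3150, (F,nl)→8450, (B,nl_idx)→8760 …(+2); best=1670 via (F,hash)
  {ABC}: card=1000; try (A,hash)→2700, (A,nl_idx)→5600, (C,merge)→6250, (A,merge)→6950, (C,hash)→9550, (A,nl)→26600 …(+1); best=2700 via (A,hash)
  {BCD}: card=15000; try (D,hash)→4500, (D,merge)→7950, (B,hash)→19000, (D,nl)→76600, (B,nl_idx)→108400, (B,merge)→228750 …(+1); best=4500 via (D,hash)
  {ABEF}: card=50000; try (E,hash)→6070, (E,merge)→27020, (B,hash)→29620, (E,nl_idx)→67670, (B,nl_idx)→204020, (E,nl)→301670 …(+2); best=6070 via (E,hash)
  {ABCF}: card=20000; try (F,hash)→4820, (C,hash)→12670, (F,merge)→14340, (F,nl_idx)→29700, (C,merge)→30670, (F,nl)→82700 …(+1); best=4820 via (F,hash)
  {ABCD}: card=30000; try (D,hash)→6100, (D,merge)→15050, (A,hash)→20100, (A,nl_idx)→124500, (D,nl)→152700, (A,merge)→229850 …(+1); best=6100 via (D,hash)
  {ABCEF}: card=500000; try (E,hash)→27220, (C,hash)→65070, (E,merge)→326170, (E,nl_idx)→664820, (C,merge)→861070, (E,nl)→3004820 …(+1); best=27220 via (E,hash)
  {ABCDF}: card=600000; try (D,hash)→27220, (F,hash)→37220, (D,merge)→326170, (F,merge)→486740, (F,nl_idx)→816100, (F,nl)→2406100 …(+1); best=27220 via (D,hash)
  {ABCDEF}: card=15000000; try (D,hash)→529620, (E,hash)→629620, (D,merge)→10028570, (E,merge)→12628570, (E,nl_idx)→19827220, (D,nl)→75027220 …(+1); best=529620 via (D,hash)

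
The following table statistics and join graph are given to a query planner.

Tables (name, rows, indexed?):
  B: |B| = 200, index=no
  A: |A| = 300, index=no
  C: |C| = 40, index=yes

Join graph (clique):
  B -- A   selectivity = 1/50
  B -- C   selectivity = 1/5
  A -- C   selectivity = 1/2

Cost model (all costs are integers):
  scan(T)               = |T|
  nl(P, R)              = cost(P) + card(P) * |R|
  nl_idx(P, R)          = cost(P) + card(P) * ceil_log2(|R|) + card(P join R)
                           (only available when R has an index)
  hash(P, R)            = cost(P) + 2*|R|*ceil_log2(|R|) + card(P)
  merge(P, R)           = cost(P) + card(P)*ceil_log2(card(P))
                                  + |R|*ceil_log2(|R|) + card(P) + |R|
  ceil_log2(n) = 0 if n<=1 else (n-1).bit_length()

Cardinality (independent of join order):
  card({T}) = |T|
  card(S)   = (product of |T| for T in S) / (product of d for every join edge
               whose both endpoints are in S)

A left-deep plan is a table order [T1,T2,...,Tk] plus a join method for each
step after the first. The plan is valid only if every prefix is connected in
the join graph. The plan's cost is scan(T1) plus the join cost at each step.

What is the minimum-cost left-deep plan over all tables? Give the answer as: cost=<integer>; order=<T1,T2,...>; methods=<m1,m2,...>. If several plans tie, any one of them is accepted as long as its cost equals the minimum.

cost=5480; order=A,B,C; methods=hash,hash

Selinger DP (subsets sized 1..n):
  {B}: scan cost=200, card=200
  {A}: scan cost=300, card=300
  {C}: scan cost=40, card=40
  {AB}: card=1200; try (B,hash)→3800, (A,merge)→5000, (B,merge)→5100, (A,hash)→5800, (A,nl)→60200, (B,nl)→60300; best=3800 via (B,hash)
  {BC}: card=1600; try (C,hash)→880, (B,merge)→2120, (C,merge)→2280, (C,nl_idx)→3000, (B,hash)→3280, (B,nl)→8040 …(+1); best=880 via (C,hash)
  {AC}: card=6000; try (C,hash)→1080, (A,merge)→3320, (C,merge)→3580, (A,hash)→5480, (C,nl_idx)→8100, (A,nl)→12040 …(+1); best=1080 via (C,hash)
  {ABC}: card=4800; try (C,hash)→5480, (A,hash)→7880, (B,hash)→10280, (C,nl_idx)→15800, (C,merge)→18480, (A,merge)→23080 …(+4); best=5480 via (C,hash)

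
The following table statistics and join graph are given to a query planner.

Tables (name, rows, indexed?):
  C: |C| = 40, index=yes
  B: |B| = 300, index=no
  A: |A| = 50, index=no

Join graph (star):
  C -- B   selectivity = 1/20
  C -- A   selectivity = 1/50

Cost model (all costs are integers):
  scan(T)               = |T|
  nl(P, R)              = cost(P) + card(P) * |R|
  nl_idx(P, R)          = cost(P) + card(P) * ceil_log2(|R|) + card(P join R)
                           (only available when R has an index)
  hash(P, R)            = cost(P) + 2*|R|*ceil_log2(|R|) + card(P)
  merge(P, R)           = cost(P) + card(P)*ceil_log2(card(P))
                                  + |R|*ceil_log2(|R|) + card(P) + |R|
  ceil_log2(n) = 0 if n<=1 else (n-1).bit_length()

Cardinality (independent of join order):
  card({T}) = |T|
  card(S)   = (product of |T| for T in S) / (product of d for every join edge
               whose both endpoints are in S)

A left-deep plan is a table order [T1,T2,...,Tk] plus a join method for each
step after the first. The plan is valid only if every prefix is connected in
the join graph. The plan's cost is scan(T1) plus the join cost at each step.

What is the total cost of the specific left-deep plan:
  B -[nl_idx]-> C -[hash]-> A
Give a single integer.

step 1: scan B: cost=300, card=300
step 2: join C via nl_idx
    card(P join C) = 300*40/(20) = 600
    cost = 300 + 300*6 + 600 = 2700
step 3: join A via hash
    card(P join A) = 600*50/(50) = 600
    cost = 2700 + 2*50*6 + 600 = 3900

3900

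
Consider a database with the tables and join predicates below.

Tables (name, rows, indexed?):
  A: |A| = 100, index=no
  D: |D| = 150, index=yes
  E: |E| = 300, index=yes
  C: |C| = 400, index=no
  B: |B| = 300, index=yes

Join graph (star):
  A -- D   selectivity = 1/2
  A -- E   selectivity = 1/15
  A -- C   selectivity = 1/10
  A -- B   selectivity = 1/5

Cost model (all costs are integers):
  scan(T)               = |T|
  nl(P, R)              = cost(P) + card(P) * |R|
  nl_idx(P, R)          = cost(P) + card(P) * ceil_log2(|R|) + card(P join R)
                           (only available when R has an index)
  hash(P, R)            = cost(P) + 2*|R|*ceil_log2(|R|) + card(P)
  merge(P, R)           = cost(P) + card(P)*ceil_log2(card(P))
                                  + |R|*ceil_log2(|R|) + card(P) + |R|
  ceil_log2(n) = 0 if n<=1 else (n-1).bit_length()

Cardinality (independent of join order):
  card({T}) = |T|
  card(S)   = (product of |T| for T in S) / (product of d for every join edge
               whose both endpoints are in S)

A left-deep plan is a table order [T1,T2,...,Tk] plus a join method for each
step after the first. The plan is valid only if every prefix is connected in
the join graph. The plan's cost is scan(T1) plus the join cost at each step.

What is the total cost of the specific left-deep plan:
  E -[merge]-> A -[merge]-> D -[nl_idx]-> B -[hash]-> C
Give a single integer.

step 1: scan E: cost=300, card=300
step 2: join A via merge
    card(P join A) = 300*100/(15) = 2000
    cost = 300 + 300*9 + 100*7 + 300 + 100 = 4100
step 3: join D via merge
    card(P join D) = 2000*150/(2) = 150000
    cost = 4100 + 2000*11 + 150*8 + 2000 + 150 = 29450
step 4: join B via nl_idx
    card(P join B) = 150000*300/(5) = 9000000
    cost = 29450 + 150000*9 + 9000000 = 10379450
step 5: join C via hash
    card(P join C) = 9000000*400/(10) = 360000000
    cost = 10379450 + 2*400*9 + 9000000 = 19386650

19386650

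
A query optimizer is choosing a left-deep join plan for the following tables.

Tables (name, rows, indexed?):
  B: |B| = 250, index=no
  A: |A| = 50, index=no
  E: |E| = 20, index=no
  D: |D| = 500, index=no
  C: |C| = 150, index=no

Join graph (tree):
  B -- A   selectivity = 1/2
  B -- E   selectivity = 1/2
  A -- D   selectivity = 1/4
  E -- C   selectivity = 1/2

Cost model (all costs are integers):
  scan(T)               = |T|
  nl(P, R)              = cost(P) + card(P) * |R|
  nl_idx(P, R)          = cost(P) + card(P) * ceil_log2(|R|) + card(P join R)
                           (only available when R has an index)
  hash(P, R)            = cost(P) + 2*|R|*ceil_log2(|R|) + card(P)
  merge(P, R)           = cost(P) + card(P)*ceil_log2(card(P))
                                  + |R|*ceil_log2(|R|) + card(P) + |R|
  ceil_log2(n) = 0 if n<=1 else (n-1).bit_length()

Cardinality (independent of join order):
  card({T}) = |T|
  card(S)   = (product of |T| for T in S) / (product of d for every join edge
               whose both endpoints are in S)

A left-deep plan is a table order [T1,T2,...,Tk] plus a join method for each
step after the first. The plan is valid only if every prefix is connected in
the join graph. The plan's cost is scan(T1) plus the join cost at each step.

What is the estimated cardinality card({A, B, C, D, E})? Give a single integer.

Tables in S: A(50), B(250), C(150), D(500), E(20)
Edges inside S: B-A(d=2), B-E(d=2), A-D(d=4), E-C(d=2)
numerator = 50 * 250 * 150 * 500 * 20 = 18750000000
denominator = 2 * 2 * 4 * 2 = 32
card(S) = 18750000000 / 32 = 585937500

585937500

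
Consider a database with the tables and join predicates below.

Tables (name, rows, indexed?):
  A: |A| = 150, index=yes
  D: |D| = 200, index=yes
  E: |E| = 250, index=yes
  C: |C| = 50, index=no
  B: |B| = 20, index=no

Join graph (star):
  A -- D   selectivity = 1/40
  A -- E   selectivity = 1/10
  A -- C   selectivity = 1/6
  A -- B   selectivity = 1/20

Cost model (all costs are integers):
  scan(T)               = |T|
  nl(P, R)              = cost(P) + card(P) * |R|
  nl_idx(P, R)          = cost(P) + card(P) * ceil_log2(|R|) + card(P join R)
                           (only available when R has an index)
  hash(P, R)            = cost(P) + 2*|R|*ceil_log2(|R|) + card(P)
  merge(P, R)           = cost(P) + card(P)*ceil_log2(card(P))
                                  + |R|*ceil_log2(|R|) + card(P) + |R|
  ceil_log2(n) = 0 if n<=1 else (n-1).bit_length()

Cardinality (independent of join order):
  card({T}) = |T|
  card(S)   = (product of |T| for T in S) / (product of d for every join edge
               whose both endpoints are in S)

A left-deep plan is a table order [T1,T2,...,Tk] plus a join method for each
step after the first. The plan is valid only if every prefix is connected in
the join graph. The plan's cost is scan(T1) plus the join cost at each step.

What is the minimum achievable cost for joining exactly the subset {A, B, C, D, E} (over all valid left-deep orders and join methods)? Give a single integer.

13880

Selinger DP over subsets of {A,B,C,D,E}:
  {A}: scan cost=150, card=150
  {D}: scan cost=200, card=200
  {E}: scan cost=250, card=250
  {C}: scan cost=50, card=50
  {B}: scan cost=20, card=20
  {AD}: card=750; try (D,nl_idx)→2100, (A,nl_idx)→2550, (A,hash)→2800, (D,merge)→3300, (A,merge)→3350, (D,hash)→3500 …(+2); best=2100 via (D,nl_idx)
  {AE}: card=3750; try (A,hash)→2900, (E,merge)→3750, (A,merge)→3850, (E,hash)→4300, (E,nl_idx)→5100, (A,nl_idx)→6000 …(+2); best=2900 via (A,hash)
  {AC}: card=1250; try (C,hash)→900, (A,nl_idx)→1700, (A,merge)→1750, (C,merge)→1850, (A,hash)→2500, (A,nl)→7550 …(+1); best=900 via (C,hash)
  {AB}: card=150; try (A,nl_idx)→330, (B,hash)→500, (A,merge)→1490, (B,merge)→1620, (A,hash)→2440, (A,nl)→3020 …(+1); best=330 via (A,nl_idx)
  {ADE}: card=18750; try (E,hash)→6850, (D,hash)→9850, (E,merge)→12600, (E,nl_idx)→26850, (D,nl_idx)→51650, (D,merge)→53450 …(+2); best=6850 via (E,hash)
  {ACD}: card=6250; try (C,hash)→3450, (D,hash)→5350, (C,merge)→10700, (D,nl_idx)→17150, (D,merge)→17700, (C,nl)→39600 …(+1); best=3450 via (C,hash)
  {ABD}: card=750; try (D,nl_idx)→2280, (B,hash)→3050, (D,merge)→3480, (D,hash)→3680, (B,merge)→10470, (B,nl)→17100 …(+1); best=2280 via (D,nl_idx)
  {ACE}: card=31250; try (E,hash)→6150, (C,hash)→7250, (E,merge)→18150, (E,nl_idx)→42150, (C,merge)→52000, (C,nl)→190400 …(+1); best=6150 via (E,hash)
  {ABE}: card=3750; try (E,merge)→3930, (E,hash)→4480, (E,nl_idx)→5280, (B,hash)→6850, (E,nl)→37830, (B,merge)→51770 …(+1); best=3930 via (E,merge)
  {ABC}: card=1250; try (C,hash)→1080, (C,merge)→2030, (B,hash)→2350, (C,nl)→7830, (B,merge)→16020, (B,nl)→25900; best=1080 via (C,hash)
  {ACDE}: card=156250; try (E,hash)→13700, (C,hash)→26200, (D,hash)→40600, (E,merge)→93200, (E,nl_idx)→209700, (C,merge)→307200 …(+5); best=13700 via (E,hash)
  {ABDE}: card=18750; try (E,hash)→7030, (D,hash)→10880, (E,merge)→12780, (B,hash)→25800, (E,nl_idx)→27030, (D,nl_idx)→52680 …(+5); best=7030 via (E,hash)
  {ABCD}: card=6250; try (C,hash)→3630, (D,hash)→5530, (B,hash)→9900, (C,merge)→10880, (D,nl_idx)→17330, (D,merge)→17880 …(+4); best=3630 via (C,hash)
  {ABCE}: card=31250; try (E,hash)→6330, (C,hash)→8280, (E,merge)→18330, (B,hash)→37600, (E,nl_idx)→42330, (C,merge)→53030 …(+4); best=6330 via (E,hash)
  {ABCDE}: card=156250; try (E,hash)→13880, (C,hash)→26380, (D,hash)→40780, (E,merge)→93380, (B,hash)→170150, (E,nl_idx)→209880 …(+8); best=13880 via (E,hash)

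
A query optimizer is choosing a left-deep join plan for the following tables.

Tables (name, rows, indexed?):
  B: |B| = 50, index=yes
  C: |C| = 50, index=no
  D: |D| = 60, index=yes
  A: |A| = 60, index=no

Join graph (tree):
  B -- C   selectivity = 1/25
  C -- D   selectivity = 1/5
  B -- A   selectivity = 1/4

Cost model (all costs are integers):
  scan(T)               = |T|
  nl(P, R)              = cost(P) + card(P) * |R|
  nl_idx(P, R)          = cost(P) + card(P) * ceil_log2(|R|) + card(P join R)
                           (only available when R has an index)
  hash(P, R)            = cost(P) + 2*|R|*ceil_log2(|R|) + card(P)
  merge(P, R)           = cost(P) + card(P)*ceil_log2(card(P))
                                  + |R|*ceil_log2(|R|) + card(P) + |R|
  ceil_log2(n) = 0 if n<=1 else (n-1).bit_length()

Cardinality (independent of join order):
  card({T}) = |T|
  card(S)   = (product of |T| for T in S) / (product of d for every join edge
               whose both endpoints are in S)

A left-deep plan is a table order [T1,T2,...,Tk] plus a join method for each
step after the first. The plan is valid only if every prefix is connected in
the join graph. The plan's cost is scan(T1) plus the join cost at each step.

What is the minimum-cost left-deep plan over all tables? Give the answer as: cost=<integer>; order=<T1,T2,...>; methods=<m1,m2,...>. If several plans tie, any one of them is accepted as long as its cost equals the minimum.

Selinger DP (subsets sized 1..n):
  {B}: scan cost=50, card=50
  {C}: scan cost=50, card=50
  {D}: scan cost=60, card=60
  {A}: scan cost=60, card=60
  {BC}: card=100; try (B,nl_idx)→450, (C,hash)→700, (B,hash)→700, (C,merge)→750, (B,merge)→750, (C,nl)→2550 …(+1); best=450 via (B,nl_idx)
  {AB}: card=750; try (B,hash)→720, (A,hash)→820, (A,merge)→820, (B,merge)→830, (B,nl_idx)→1170, (A,nl)→3050 …(+1); best=720 via (B,hash)
  {CD}: card=600; try (C,hash)→720, (D,hash)→820, (D,merge)→820, (C,merge)→830, (D,nl_idx)→950, (D,nl)→3050 …(+1); best=720 via (C,hash)
  {BCD}: card=1200; try (D,hash)→1270, (D,merge)→1670, (B,hash)→1920, (D,nl_idx)→2250, (B,nl_idx)→5520, (D,nl)→6450 …(+2); best=1270 via (D,hash)
  {ABC}: card=1500; try (A,hash)→1270, (A,merge)→1670, (C,hash)→2070, (A,nl)→6450, (C,merge)→9320, (C,nl)→38220; best=1270 via (A,hash)
  {ABCD}: card=18000; try (A,hash)→3190, (D,hash)→3490, (A,merge)→16090, (D,merge)→19690, (D,nl_idx)→28270, (A,nl)→73270 …(+1); best=3190 via (A,hash)

cost=3190; order=C,B,D,A; methods=nl_idx,hash,hash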